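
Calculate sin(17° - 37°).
sin(17° - 37°) = sin 17° cos 37° - cos 17° sin 37° = -0.342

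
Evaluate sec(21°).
sec(21°) = 1.071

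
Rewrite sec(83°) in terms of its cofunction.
sec(83°) = csc(90° - 83°) = csc(7°)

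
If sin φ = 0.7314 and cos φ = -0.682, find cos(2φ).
cos(2φ) = cos²φ - sin²φ = -0.06982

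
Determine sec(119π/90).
sec(119π/90) = -1.887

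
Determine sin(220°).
sin(220°) = -0.6428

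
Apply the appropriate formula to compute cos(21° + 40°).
cos(21° + 40°) = cos 21° cos 40° - sin 21° sin 40° = 0.4848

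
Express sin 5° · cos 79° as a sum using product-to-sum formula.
sin 5° cos 79° = (1/2)[sin(5°+79°) + sin(5°-79°)]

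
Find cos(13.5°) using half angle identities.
cos(13.5°) = √((1 + cos 27°)/2) = 0.9724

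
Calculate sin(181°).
sin(181°) = -0.01745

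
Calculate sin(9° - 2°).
sin(9° - 2°) = sin 9° cos 2° - cos 9° sin 2° = 0.1219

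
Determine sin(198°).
sin(198°) = -0.309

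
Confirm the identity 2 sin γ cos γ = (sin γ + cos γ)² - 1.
RHS = sin²γ + 2 sin γ cos γ + cos²γ - 1 = (sin²γ + cos²γ) + 2 sin γ cos γ - 1 = 1 + 2 sin γ cos γ - 1 = 2 sin γ cos γ = LHS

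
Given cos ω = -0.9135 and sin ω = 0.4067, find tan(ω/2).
tan(ω/2) = sin ω / (1 + cos ω) = 4.702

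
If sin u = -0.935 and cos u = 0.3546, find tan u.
tan u = sin u / cos u = -2.637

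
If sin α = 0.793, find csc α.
csc α = 1/sin α = 1.261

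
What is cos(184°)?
cos(184°) = -0.9976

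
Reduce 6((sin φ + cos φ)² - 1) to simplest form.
6((sin φ + cos φ)² - 1) = 6(sin(2φ)) (using Pythagorean + double angle)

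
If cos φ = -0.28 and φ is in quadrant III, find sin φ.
sin φ = -0.96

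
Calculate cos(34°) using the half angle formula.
cos(34°) = √((1 + cos 68°)/2) = 0.829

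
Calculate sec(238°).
sec(238°) = -1.887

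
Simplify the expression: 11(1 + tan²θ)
11(1 + tan²θ) = 11(sec²θ) (using Pythagorean identity)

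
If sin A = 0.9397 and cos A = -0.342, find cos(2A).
cos(2A) = cos²A - sin²A = -0.7661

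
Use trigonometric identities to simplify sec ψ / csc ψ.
sec ψ / csc ψ = tan ψ (using Reciprocal identities)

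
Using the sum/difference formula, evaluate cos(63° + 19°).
cos(63° + 19°) = cos 63° cos 19° - sin 63° sin 19° = 0.1392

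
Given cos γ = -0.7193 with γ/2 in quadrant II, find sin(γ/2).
sin(γ/2) = ±√((1 - cos γ)/2); positive since γ/2 ∈ QII, so sin(γ/2) = 0.9272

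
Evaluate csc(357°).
csc(357°) = -19.11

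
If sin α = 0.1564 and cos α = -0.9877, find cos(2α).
cos(2α) = cos²α - sin²α = 0.9511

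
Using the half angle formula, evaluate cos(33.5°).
cos(33.5°) = √((1 + cos 67°)/2) = 0.8339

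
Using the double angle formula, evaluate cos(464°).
cos(464°) = cos²232° - sin²232° = -0.2419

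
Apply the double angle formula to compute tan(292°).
tan(292°) = 2 tan 146° / (1 - tan²146°) = -2.475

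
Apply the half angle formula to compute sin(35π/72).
sin(35π/72) = √((1 - cos 35π/36)/2) = 0.999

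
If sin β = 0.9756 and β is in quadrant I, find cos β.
cos β = 0.2196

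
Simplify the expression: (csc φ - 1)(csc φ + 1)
(csc φ - 1)(csc φ + 1) = cot²φ (using Diff. of squares)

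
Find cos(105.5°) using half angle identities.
cos(105.5°) = -√((1 + cos 211°)/2) = -0.2672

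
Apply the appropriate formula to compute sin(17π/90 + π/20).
sin(17π/90 + π/20) = sin 17π/90 cos π/20 + cos 17π/90 sin π/20 = 0.682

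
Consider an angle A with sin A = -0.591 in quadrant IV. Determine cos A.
cos A = √(1 - sin²A) = 0.8067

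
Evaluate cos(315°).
cos(315°) = √2/2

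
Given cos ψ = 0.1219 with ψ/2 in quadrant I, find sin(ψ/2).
sin(ψ/2) = ±√((1 - cos ψ)/2); positive since ψ/2 ∈ QI, so sin(ψ/2) = 0.6626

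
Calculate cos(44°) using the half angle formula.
cos(44°) = √((1 + cos 88°)/2) = 0.7193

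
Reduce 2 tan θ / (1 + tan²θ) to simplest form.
2 tan θ / (1 + tan²θ) = sin(2θ) (using Double angle)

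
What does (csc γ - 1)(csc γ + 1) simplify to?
(csc γ - 1)(csc γ + 1) = cot²γ (using Diff. of squares)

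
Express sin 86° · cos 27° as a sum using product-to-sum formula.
sin 86° cos 27° = (1/2)[sin(86°+27°) + sin(86°-27°)]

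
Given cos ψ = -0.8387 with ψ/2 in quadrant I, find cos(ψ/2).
cos(ψ/2) = ±√((1 + cos ψ)/2); positive since ψ/2 ∈ QI, so cos(ψ/2) = 0.284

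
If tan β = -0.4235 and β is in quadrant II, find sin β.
sin β = 0.39 (using tan²β + 1 = sec²β)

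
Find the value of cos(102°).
cos(102°) = -0.2079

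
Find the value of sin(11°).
sin(11°) = 0.1908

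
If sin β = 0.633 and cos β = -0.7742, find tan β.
tan β = sin β / cos β = -0.8176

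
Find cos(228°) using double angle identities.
cos(228°) = cos²114° - sin²114° = -0.6691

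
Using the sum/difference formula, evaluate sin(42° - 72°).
sin(42° - 72°) = sin 42° cos 72° - cos 42° sin 72° = -1/2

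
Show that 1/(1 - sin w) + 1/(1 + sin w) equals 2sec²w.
LHS = [(1 + sin w) + (1 - sin w)] / [(1 - sin w)(1 + sin w)] = 2/(1 - sin²w) = 2/cos²w = 2sec²w = RHS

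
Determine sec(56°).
sec(56°) = 1.788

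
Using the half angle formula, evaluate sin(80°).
sin(80°) = √((1 - cos 160°)/2) = 0.9848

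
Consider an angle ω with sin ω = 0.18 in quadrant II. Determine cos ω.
cos ω = ±√(1 - sin²ω) = -0.9837 (negative in QII)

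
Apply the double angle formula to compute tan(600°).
tan(600°) = 2 tan 300° / (1 - tan²300°) = √3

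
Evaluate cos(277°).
cos(277°) = 0.1219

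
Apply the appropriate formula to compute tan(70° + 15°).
tan(70° + 15°) = (tan 70° + tan 15°)/(1 - tan 70° tan 15°) = 11.43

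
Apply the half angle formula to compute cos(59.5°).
cos(59.5°) = √((1 + cos 119°)/2) = 0.5075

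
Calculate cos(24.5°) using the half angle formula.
cos(24.5°) = √((1 + cos 49°)/2) = 0.91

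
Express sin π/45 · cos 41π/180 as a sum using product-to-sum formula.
sin π/45 cos 41π/180 = (1/2)[sin(π/45+41π/180) + sin(π/45-41π/180)]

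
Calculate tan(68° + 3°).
tan(68° + 3°) = (tan 68° + tan 3°)/(1 - tan 68° tan 3°) = 2.904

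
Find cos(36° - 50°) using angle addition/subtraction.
cos(36° - 50°) = cos 36° cos 50° + sin 36° sin 50° = 0.9703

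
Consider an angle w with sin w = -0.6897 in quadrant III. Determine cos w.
cos w = ±√(1 - sin²w) = -0.7241 (negative in QIII)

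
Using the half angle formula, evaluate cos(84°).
cos(84°) = √((1 + cos 168°)/2) = 0.1045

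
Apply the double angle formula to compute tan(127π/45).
tan(127π/45) = 2 tan 127π/90 / (1 - tan²127π/90) = -0.6249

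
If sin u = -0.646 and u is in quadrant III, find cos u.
cos u = -0.7633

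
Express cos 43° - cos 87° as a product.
cos 43° - cos 87° = -2 sin(65°) sin(-22°)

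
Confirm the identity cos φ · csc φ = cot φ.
LHS = cos φ · (1/sin φ) = cos φ/sin φ = cot φ = RHS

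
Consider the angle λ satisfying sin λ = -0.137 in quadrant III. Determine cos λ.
cos λ = ±√(1 - sin²λ) = -0.9906 (negative in QIII)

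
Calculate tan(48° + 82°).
tan(48° + 82°) = (tan 48° + tan 82°)/(1 - tan 48° tan 82°) = -1.192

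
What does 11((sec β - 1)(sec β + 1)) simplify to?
11((sec β - 1)(sec β + 1)) = 11(tan²β) (using Diff. of squares)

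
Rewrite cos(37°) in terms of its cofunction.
cos(37°) = sin(90° - 37°) = sin(53°)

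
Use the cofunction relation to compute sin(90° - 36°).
sin(90° - 36°) = cos(36°) = 0.809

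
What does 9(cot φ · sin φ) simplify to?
9(cot φ · sin φ) = 9(cos φ) (using Quotient identity)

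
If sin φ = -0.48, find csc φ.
csc φ = 1/sin φ = -2.083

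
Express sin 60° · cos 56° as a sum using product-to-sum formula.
sin 60° cos 56° = (1/2)[sin(60°+56°) + sin(60°-56°)]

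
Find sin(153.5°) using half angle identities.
sin(153.5°) = √((1 - cos 307°)/2) = 0.4462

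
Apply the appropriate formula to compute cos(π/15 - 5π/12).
cos(π/15 - 5π/12) = cos π/15 cos 5π/12 + sin π/15 sin 5π/12 = 0.454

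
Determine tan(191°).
tan(191°) = 0.1944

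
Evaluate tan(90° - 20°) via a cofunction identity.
tan(90° - 20°) = cot(20°) = 2.747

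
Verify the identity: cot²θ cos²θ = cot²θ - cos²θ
RHS = cos²θ/sin²θ - cos²θ = cos²θ(1/sin²θ - 1) = cos²θ · (1 - sin²θ)/sin²θ = cos²θ · cos²θ/sin²θ = cos²θ · cot²θ = LHS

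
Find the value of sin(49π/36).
sin(49π/36) = -0.9063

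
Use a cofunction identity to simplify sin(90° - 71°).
sin(90° - 71°) = cos(71°)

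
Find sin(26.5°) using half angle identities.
sin(26.5°) = √((1 - cos 53°)/2) = 0.4462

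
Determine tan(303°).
tan(303°) = -1.54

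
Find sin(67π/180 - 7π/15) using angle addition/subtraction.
sin(67π/180 - 7π/15) = sin 67π/180 cos 7π/15 - cos 67π/180 sin 7π/15 = -0.2924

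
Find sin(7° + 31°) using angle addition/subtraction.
sin(7° + 31°) = sin 7° cos 31° + cos 7° sin 31° = 0.6157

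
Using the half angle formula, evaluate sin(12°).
sin(12°) = √((1 - cos 24°)/2) = 0.2079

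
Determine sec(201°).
sec(201°) = -1.071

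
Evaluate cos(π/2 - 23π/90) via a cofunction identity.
cos(π/2 - 23π/90) = sin(23π/90) = 0.7193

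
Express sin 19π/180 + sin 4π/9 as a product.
sin 19π/180 + sin 4π/9 = 2 sin(11π/40) cos(-61π/360)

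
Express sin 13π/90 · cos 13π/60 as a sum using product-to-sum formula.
sin 13π/90 cos 13π/60 = (1/2)[sin(13π/90+13π/60) + sin(13π/90-13π/60)]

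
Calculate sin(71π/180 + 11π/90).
sin(71π/180 + 11π/90) = sin 71π/180 cos 11π/90 + cos 71π/180 sin 11π/90 = 0.9986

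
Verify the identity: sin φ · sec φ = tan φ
LHS = sin φ · (1/cos φ) = sin φ/cos φ = tan φ = RHS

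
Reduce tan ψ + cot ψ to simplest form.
tan ψ + cot ψ = sec ψ csc ψ (using Quotient identities)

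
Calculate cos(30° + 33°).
cos(30° + 33°) = cos 30° cos 33° - sin 30° sin 33° = 0.454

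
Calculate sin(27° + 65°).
sin(27° + 65°) = sin 27° cos 65° + cos 27° sin 65° = 0.9994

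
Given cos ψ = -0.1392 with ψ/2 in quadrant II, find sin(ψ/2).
sin(ψ/2) = ±√((1 - cos ψ)/2); positive since ψ/2 ∈ QII, so sin(ψ/2) = 0.7547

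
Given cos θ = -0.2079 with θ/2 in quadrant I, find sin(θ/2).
sin(θ/2) = ±√((1 - cos θ)/2); positive since θ/2 ∈ QI, so sin(θ/2) = 0.7771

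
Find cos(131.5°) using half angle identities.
cos(131.5°) = -√((1 + cos 263°)/2) = -0.6626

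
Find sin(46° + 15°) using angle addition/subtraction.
sin(46° + 15°) = sin 46° cos 15° + cos 46° sin 15° = 0.8746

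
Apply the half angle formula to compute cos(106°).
cos(106°) = -√((1 + cos 212°)/2) = -0.2756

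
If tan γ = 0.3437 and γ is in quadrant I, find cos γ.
cos γ = 0.9457 (using tan²γ + 1 = sec²γ)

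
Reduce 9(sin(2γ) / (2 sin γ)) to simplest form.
9(sin(2γ) / (2 sin γ)) = 9(cos γ) (using Double angle)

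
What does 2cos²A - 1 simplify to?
2cos²A - 1 = cos(2A) (using Double angle)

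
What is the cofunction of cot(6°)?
cot(6°) = tan(90° - 6°) = tan(84°)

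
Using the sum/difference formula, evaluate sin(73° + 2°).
sin(73° + 2°) = sin 73° cos 2° + cos 73° sin 2° = (√6+√2)/4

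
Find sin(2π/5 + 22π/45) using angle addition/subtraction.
sin(2π/5 + 22π/45) = sin 2π/5 cos 22π/45 + cos 2π/5 sin 22π/45 = 0.342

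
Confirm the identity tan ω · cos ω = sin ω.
LHS = (sin ω/cos ω) · cos ω = sin ω = RHS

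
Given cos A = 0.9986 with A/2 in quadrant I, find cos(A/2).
cos(A/2) = ±√((1 + cos A)/2); positive since A/2 ∈ QI, so cos(A/2) = 0.9996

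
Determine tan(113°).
tan(113°) = -2.356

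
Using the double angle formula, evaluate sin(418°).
sin(418°) = 2 sin 209° cos 209° = 0.848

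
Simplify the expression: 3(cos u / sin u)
3(cos u / sin u) = 3(cot u) (using Quotient identity)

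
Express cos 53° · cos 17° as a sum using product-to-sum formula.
cos 53° cos 17° = (1/2)[cos(53°-17°) + cos(53°+17°)]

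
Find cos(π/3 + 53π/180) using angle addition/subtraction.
cos(π/3 + 53π/180) = cos π/3 cos 53π/180 - sin π/3 sin 53π/180 = -0.3907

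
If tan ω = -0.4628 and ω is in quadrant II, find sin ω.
sin ω = 0.42 (using tan²ω + 1 = sec²ω)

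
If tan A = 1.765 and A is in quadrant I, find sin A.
sin A = 0.8701 (using tan²A + 1 = sec²A)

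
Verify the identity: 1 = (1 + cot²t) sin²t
RHS = csc²t · sin²t = (1/sin²t) · sin²t = 1 = LHS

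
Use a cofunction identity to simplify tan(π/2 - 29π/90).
tan(π/2 - 29π/90) = cot(29π/90)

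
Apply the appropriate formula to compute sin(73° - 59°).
sin(73° - 59°) = sin 73° cos 59° - cos 73° sin 59° = 0.2419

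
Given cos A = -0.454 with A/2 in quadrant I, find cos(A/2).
cos(A/2) = ±√((1 + cos A)/2); positive since A/2 ∈ QI, so cos(A/2) = 0.5225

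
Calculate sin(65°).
sin(65°) = 0.9063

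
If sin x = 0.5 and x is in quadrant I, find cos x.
cos x = 0.866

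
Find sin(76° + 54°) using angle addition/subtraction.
sin(76° + 54°) = sin 76° cos 54° + cos 76° sin 54° = 0.766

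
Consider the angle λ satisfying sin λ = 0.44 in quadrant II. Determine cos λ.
cos λ = ±√(1 - sin²λ) = -0.898 (negative in QII)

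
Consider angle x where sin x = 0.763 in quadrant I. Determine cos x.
cos x = √(1 - sin²x) = 0.6464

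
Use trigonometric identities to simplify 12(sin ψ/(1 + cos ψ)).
12(sin ψ/(1 + cos ψ)) = 12(tan(ψ/2)) (using Half angle)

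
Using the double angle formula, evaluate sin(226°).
sin(226°) = 2 sin 113° cos 113° = -0.7193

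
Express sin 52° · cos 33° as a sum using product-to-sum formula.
sin 52° cos 33° = (1/2)[sin(52°+33°) + sin(52°-33°)]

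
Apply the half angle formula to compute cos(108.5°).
cos(108.5°) = -√((1 + cos 217°)/2) = -0.3173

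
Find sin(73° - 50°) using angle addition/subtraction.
sin(73° - 50°) = sin 73° cos 50° - cos 73° sin 50° = 0.3907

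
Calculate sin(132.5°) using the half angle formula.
sin(132.5°) = √((1 - cos 265°)/2) = 0.7373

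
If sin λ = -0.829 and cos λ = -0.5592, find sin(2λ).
sin(2λ) = 2 sin λ cos λ = 0.9272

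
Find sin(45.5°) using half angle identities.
sin(45.5°) = √((1 - cos 91°)/2) = 0.7133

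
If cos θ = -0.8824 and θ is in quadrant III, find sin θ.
sin θ = -0.4705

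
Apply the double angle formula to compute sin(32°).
sin(32°) = 2 sin 16° cos 16° = 0.5299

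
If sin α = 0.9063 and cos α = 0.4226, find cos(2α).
cos(2α) = cos²α - sin²α = -0.6428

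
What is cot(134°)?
cot(134°) = -0.9657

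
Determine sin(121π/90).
sin(121π/90) = -0.8829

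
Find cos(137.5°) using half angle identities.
cos(137.5°) = -√((1 + cos 275°)/2) = -0.7373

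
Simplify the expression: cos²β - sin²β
cos²β - sin²β = cos(2β) (using Double angle)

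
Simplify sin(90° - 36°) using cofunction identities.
sin(90° - 36°) = cos(36°)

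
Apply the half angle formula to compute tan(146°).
tan(146°) = sin 292° / (1 + cos 292°) = -0.6745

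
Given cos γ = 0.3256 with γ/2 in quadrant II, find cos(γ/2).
cos(γ/2) = ±√((1 + cos γ)/2); negative since γ/2 ∈ QII, so cos(γ/2) = -0.8141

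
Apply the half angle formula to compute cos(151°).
cos(151°) = -√((1 + cos 302°)/2) = -0.8746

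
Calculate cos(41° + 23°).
cos(41° + 23°) = cos 41° cos 23° - sin 41° sin 23° = 0.4384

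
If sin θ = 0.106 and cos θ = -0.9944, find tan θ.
tan θ = sin θ / cos θ = -0.1066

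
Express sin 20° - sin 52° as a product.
sin 20° - sin 52° = 2 cos(36°) sin(-16°)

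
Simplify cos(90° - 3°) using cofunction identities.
cos(90° - 3°) = sin(3°)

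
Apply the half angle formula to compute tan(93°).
tan(93°) = sin 186° / (1 + cos 186°) = -19.08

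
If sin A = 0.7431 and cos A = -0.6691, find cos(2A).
cos(2A) = cos²A - sin²A = -0.1045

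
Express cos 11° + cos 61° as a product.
cos 11° + cos 61° = 2 cos(36°) cos(-25°)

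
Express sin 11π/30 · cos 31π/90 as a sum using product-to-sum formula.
sin 11π/30 cos 31π/90 = (1/2)[sin(11π/30+31π/90) + sin(11π/30-31π/90)]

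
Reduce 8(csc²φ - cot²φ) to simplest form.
8(csc²φ - cot²φ) = 8 (using Pythagorean identity)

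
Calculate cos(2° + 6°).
cos(2° + 6°) = cos 2° cos 6° - sin 2° sin 6° = 0.9903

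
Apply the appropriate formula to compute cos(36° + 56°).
cos(36° + 56°) = cos 36° cos 56° - sin 36° sin 56° = -0.0349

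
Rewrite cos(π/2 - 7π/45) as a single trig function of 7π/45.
cos(π/2 - 7π/45) = sin(7π/45)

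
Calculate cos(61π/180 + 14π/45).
cos(61π/180 + 14π/45) = cos 61π/180 cos 14π/45 - sin 61π/180 sin 14π/45 = -0.454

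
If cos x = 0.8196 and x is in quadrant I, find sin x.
sin x = 0.5729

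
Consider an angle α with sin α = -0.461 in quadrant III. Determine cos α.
cos α = ±√(1 - sin²α) = -0.8874 (negative in QIII)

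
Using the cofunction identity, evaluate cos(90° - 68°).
cos(90° - 68°) = sin(68°) = 0.9272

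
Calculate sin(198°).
sin(198°) = -0.309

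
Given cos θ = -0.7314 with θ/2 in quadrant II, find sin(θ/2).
sin(θ/2) = ±√((1 - cos θ)/2); positive since θ/2 ∈ QII, so sin(θ/2) = 0.9304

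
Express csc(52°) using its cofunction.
csc(52°) = sec(90° - 52°) = sec(38°)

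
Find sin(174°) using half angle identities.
sin(174°) = √((1 - cos 348°)/2) = 0.1045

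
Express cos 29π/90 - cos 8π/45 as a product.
cos 29π/90 - cos 8π/45 = -2 sin(π/4) sin(13π/180)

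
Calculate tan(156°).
tan(156°) = -0.4452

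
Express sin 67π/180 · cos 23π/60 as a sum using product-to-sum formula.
sin 67π/180 cos 23π/60 = (1/2)[sin(67π/180+23π/60) + sin(67π/180-23π/60)]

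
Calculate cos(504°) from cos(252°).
cos(504°) = cos²252° - sin²252° = -0.809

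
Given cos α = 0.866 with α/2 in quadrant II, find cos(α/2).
cos(α/2) = ±√((1 + cos α)/2); negative since α/2 ∈ QII, so cos(α/2) = -0.9659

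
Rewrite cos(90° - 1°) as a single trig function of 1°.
cos(90° - 1°) = sin(1°)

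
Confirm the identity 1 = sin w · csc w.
RHS = sin w · (1/sin w) = 1 = LHS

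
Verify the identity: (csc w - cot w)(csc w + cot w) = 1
LHS = csc²w - cot²w = (1 + cot²w) - cot²w = 1 = RHS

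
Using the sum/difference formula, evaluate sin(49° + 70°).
sin(49° + 70°) = sin 49° cos 70° + cos 49° sin 70° = 0.8746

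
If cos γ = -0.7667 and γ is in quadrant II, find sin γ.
sin γ = 0.642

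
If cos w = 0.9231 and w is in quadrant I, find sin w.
sin w = 0.3846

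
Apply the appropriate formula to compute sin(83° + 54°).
sin(83° + 54°) = sin 83° cos 54° + cos 83° sin 54° = 0.682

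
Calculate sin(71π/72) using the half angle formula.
sin(71π/72) = √((1 - cos 71π/36)/2) = 0.04362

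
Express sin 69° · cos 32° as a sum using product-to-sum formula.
sin 69° cos 32° = (1/2)[sin(69°+32°) + sin(69°-32°)]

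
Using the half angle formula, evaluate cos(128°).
cos(128°) = -√((1 + cos 256°)/2) = -0.6157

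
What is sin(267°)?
sin(267°) = -0.9986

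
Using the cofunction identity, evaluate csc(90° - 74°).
csc(90° - 74°) = sec(74°) = 3.628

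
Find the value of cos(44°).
cos(44°) = 0.7193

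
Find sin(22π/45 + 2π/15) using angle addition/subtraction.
sin(22π/45 + 2π/15) = sin 22π/45 cos 2π/15 + cos 22π/45 sin 2π/15 = 0.9272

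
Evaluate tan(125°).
tan(125°) = -1.428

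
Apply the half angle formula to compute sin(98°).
sin(98°) = √((1 - cos 196°)/2) = 0.9903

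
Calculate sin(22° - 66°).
sin(22° - 66°) = sin 22° cos 66° - cos 22° sin 66° = -0.6947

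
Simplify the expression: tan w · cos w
tan w · cos w = sin w (using Quotient identity)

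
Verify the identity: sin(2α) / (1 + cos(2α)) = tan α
LHS = 2 sin α cos α / (2cos²α) = sin α/cos α = tan α = RHS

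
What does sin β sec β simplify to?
sin β sec β = tan β (using Reciprocal + quotient)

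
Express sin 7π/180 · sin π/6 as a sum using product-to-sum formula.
sin 7π/180 sin π/6 = (1/2)[cos(7π/180-π/6) - cos(7π/180+π/6)]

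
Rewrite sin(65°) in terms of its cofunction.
sin(65°) = cos(90° - 65°) = cos(25°)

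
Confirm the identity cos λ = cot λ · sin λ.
RHS = (cos λ/sin λ) · sin λ = cos λ = LHS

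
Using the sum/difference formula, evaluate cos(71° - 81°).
cos(71° - 81°) = cos 71° cos 81° + sin 71° sin 81° = 0.9848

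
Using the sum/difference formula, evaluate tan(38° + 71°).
tan(38° + 71°) = (tan 38° + tan 71°)/(1 - tan 38° tan 71°) = -2.904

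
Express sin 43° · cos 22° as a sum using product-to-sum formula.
sin 43° cos 22° = (1/2)[sin(43°+22°) + sin(43°-22°)]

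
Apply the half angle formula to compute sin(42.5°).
sin(42.5°) = √((1 - cos 85°)/2) = 0.6756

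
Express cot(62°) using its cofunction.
cot(62°) = tan(90° - 62°) = tan(28°)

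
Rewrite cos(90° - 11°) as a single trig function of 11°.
cos(90° - 11°) = sin(11°)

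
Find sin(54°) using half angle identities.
sin(54°) = √((1 - cos 108°)/2) = 0.809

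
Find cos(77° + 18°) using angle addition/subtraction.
cos(77° + 18°) = cos 77° cos 18° - sin 77° sin 18° = -0.08716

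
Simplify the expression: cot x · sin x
cot x · sin x = cos x (using Quotient identity)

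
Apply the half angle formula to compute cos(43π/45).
cos(43π/45) = -√((1 + cos 86π/45)/2) = -0.9903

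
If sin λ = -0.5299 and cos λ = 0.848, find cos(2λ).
cos(2λ) = cos²λ - sin²λ = 0.4383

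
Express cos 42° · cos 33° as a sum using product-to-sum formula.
cos 42° cos 33° = (1/2)[cos(42°-33°) + cos(42°+33°)]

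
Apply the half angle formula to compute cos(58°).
cos(58°) = √((1 + cos 116°)/2) = 0.5299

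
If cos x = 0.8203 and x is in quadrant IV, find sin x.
sin x = -0.5719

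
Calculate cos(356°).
cos(356°) = 0.9976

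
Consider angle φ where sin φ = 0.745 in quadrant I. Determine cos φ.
cos φ = √(1 - sin²φ) = 0.6671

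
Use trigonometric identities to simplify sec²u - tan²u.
sec²u - tan²u = 1 (using Pythagorean identity)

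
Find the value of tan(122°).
tan(122°) = -1.6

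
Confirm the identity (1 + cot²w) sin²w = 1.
LHS = csc²w · sin²w = (1/sin²w) · sin²w = 1 = RHS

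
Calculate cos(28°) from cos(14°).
cos(28°) = cos²14° - sin²14° = 0.8829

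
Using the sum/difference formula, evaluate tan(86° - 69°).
tan(86° - 69°) = (tan 86° - tan 69°)/(1 + tan 86° tan 69°) = 0.3057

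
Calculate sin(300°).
sin(300°) = -√3/2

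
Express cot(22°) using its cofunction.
cot(22°) = tan(90° - 22°) = tan(68°)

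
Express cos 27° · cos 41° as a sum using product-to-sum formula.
cos 27° cos 41° = (1/2)[cos(27°-41°) + cos(27°+41°)]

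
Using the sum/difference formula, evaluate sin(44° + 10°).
sin(44° + 10°) = sin 44° cos 10° + cos 44° sin 10° = 0.809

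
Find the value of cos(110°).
cos(110°) = -0.342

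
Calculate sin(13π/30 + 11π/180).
sin(13π/30 + 11π/180) = sin 13π/30 cos 11π/180 + cos 13π/30 sin 11π/180 = 0.9998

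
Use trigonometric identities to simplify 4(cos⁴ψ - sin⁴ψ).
4(cos⁴ψ - sin⁴ψ) = 4(cos(2ψ)) (using Factoring + double angle)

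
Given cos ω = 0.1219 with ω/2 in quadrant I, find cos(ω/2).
cos(ω/2) = ±√((1 + cos ω)/2); positive since ω/2 ∈ QI, so cos(ω/2) = 0.749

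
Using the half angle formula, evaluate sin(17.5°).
sin(17.5°) = √((1 - cos 35°)/2) = 0.3007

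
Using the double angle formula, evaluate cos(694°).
cos(694°) = cos²347° - sin²347° = 0.8988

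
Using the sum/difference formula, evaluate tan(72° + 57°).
tan(72° + 57°) = (tan 72° + tan 57°)/(1 - tan 72° tan 57°) = -1.235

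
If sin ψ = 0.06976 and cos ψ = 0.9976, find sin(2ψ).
sin(2ψ) = 2 sin ψ cos ψ = 0.1392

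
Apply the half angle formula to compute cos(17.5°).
cos(17.5°) = √((1 + cos 35°)/2) = 0.9537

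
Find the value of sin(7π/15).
sin(7π/15) = 0.9945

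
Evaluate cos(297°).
cos(297°) = 0.454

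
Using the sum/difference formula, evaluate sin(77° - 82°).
sin(77° - 82°) = sin 77° cos 82° - cos 77° sin 82° = -0.08716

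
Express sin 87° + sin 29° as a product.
sin 87° + sin 29° = 2 sin(58°) cos(29°)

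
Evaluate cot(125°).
cot(125°) = -0.7002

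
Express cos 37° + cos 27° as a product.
cos 37° + cos 27° = 2 cos(32°) cos(5°)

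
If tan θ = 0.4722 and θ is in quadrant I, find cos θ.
cos θ = 0.9043 (using tan²θ + 1 = sec²θ)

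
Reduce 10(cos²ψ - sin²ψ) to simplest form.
10(cos²ψ - sin²ψ) = 10(cos(2ψ)) (using Double angle)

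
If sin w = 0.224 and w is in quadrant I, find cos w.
cos w = 0.9746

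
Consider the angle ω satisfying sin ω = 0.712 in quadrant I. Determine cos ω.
cos ω = √(1 - sin²ω) = 0.7022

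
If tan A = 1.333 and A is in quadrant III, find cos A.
cos A = -0.6001 (using tan²A + 1 = sec²A)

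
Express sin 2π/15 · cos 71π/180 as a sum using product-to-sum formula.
sin 2π/15 cos 71π/180 = (1/2)[sin(2π/15+71π/180) + sin(2π/15-71π/180)]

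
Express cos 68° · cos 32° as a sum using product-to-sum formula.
cos 68° cos 32° = (1/2)[cos(68°-32°) + cos(68°+32°)]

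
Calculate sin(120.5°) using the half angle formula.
sin(120.5°) = √((1 - cos 241°)/2) = 0.8616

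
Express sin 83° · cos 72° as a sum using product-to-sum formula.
sin 83° cos 72° = (1/2)[sin(83°+72°) + sin(83°-72°)]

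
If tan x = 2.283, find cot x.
cot x = 1/tan x = 0.438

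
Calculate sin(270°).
sin(270°) = -1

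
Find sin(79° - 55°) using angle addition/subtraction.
sin(79° - 55°) = sin 79° cos 55° - cos 79° sin 55° = 0.4067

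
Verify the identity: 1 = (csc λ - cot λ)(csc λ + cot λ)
RHS = csc²λ - cot²λ = (1 + cot²λ) - cot²λ = 1 = LHS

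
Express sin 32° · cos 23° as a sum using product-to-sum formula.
sin 32° cos 23° = (1/2)[sin(32°+23°) + sin(32°-23°)]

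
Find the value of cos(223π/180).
cos(223π/180) = -0.7314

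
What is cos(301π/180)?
cos(301π/180) = 0.515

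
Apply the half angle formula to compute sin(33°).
sin(33°) = √((1 - cos 66°)/2) = 0.5446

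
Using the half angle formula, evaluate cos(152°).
cos(152°) = -√((1 + cos 304°)/2) = -0.8829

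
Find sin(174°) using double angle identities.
sin(174°) = 2 sin 87° cos 87° = 0.1045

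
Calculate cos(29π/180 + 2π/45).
cos(29π/180 + 2π/45) = cos 29π/180 cos 2π/45 - sin 29π/180 sin 2π/45 = 0.7986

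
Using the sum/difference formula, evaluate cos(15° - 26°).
cos(15° - 26°) = cos 15° cos 26° + sin 15° sin 26° = 0.9816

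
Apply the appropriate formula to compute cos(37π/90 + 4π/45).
cos(37π/90 + 4π/45) = cos 37π/90 cos 4π/45 - sin 37π/90 sin 4π/45 = 0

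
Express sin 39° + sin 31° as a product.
sin 39° + sin 31° = 2 sin(35°) cos(4°)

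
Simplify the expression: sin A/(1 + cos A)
sin A/(1 + cos A) = tan(A/2) (using Half angle)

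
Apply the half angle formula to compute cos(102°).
cos(102°) = -√((1 + cos 204°)/2) = -0.2079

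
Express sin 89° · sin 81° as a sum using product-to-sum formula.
sin 89° sin 81° = (1/2)[cos(89°-81°) - cos(89°+81°)]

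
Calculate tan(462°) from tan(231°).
tan(462°) = 2 tan 231° / (1 - tan²231°) = -4.705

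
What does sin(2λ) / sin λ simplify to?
sin(2λ) / sin λ = 2 cos λ (using Double angle)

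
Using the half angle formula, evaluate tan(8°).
tan(8°) = sin 16° / (1 + cos 16°) = 0.1405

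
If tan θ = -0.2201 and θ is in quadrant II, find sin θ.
sin θ = 0.215 (using tan²θ + 1 = sec²θ)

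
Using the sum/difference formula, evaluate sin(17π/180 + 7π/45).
sin(17π/180 + 7π/45) = sin 17π/180 cos 7π/45 + cos 17π/180 sin 7π/45 = √2/2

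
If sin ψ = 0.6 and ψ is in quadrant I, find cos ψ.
cos ψ = 0.8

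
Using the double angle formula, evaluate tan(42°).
tan(42°) = 2 tan 21° / (1 - tan²21°) = 0.9004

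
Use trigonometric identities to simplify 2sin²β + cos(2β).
2sin²β + cos(2β) = 1 (using Double angle)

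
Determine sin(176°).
sin(176°) = 0.06976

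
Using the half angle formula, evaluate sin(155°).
sin(155°) = √((1 - cos 310°)/2) = 0.4226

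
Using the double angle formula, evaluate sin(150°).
sin(150°) = 2 sin 75° cos 75° = 1/2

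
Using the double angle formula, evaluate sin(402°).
sin(402°) = 2 sin 201° cos 201° = 0.6691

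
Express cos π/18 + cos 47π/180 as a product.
cos π/18 + cos 47π/180 = 2 cos(19π/120) cos(-37π/360)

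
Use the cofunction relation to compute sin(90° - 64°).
sin(90° - 64°) = cos(64°) = 0.4384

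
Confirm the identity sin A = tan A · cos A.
RHS = (sin A/cos A) · cos A = sin A = LHS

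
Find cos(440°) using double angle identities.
cos(440°) = cos²220° - sin²220° = 0.1736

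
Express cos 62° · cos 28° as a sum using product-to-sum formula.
cos 62° cos 28° = (1/2)[cos(62°-28°) + cos(62°+28°)]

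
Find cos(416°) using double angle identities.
cos(416°) = cos²208° - sin²208° = 0.5592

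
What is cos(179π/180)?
cos(179π/180) = -0.9998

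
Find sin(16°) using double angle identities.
sin(16°) = 2 sin 8° cos 8° = 0.2756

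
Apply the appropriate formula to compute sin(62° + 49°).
sin(62° + 49°) = sin 62° cos 49° + cos 62° sin 49° = 0.9336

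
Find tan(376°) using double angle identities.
tan(376°) = 2 tan 188° / (1 - tan²188°) = 0.2867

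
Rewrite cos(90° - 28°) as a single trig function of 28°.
cos(90° - 28°) = sin(28°)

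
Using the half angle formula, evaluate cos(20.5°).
cos(20.5°) = √((1 + cos 41°)/2) = 0.9367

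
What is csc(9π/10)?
csc(9π/10) = 3.236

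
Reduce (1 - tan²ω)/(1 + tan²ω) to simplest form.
(1 - tan²ω)/(1 + tan²ω) = cos(2ω) (using Double angle)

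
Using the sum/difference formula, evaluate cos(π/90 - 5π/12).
cos(π/90 - 5π/12) = cos π/90 cos 5π/12 + sin π/90 sin 5π/12 = 0.2924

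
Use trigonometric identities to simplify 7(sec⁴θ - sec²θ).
7(sec⁴θ - sec²θ) = 7(tan⁴θ + tan²θ) (using Pythagorean)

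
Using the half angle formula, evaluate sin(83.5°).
sin(83.5°) = √((1 - cos 167°)/2) = 0.9936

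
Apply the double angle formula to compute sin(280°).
sin(280°) = 2 sin 140° cos 140° = -0.9848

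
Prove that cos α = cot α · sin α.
RHS = (cos α/sin α) · sin α = cos α = LHS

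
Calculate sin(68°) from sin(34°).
sin(68°) = 2 sin 34° cos 34° = 0.9272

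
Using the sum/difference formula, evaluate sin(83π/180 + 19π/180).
sin(83π/180 + 19π/180) = sin 83π/180 cos 19π/180 + cos 83π/180 sin 19π/180 = 0.9781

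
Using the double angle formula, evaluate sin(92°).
sin(92°) = 2 sin 46° cos 46° = 0.9994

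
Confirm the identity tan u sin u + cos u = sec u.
LHS = sin²u/cos u + cos u = (sin²u + cos²u)/cos u = 1/cos u = sec u = RHS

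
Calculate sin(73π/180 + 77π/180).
sin(73π/180 + 77π/180) = sin 73π/180 cos 77π/180 + cos 73π/180 sin 77π/180 = 1/2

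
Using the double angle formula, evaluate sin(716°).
sin(716°) = 2 sin 358° cos 358° = -0.06976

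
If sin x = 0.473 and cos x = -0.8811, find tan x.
tan x = sin x / cos x = -0.5368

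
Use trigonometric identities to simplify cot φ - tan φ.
cot φ - tan φ = 2 cot(2φ) (using Double angle)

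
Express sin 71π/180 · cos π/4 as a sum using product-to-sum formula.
sin 71π/180 cos π/4 = (1/2)[sin(71π/180+π/4) + sin(71π/180-π/4)]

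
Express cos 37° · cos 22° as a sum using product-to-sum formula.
cos 37° cos 22° = (1/2)[cos(37°-22°) + cos(37°+22°)]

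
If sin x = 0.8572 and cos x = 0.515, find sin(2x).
sin(2x) = 2 sin x cos x = 0.8829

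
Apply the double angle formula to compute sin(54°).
sin(54°) = 2 sin 27° cos 27° = 0.809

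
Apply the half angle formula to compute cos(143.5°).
cos(143.5°) = -√((1 + cos 287°)/2) = -0.8039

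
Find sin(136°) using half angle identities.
sin(136°) = √((1 - cos 272°)/2) = 0.6947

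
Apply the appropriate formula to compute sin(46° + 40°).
sin(46° + 40°) = sin 46° cos 40° + cos 46° sin 40° = 0.9976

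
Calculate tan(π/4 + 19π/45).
tan(π/4 + 19π/45) = (tan π/4 + tan 19π/45)/(1 - tan π/4 tan 19π/45) = -1.664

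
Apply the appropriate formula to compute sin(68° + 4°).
sin(68° + 4°) = sin 68° cos 4° + cos 68° sin 4° = 0.9511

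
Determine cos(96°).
cos(96°) = -0.1045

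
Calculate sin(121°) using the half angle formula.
sin(121°) = √((1 - cos 242°)/2) = 0.8572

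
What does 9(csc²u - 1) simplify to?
9(csc²u - 1) = 9(cot²u) (using Pythagorean identity)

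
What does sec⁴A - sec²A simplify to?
sec⁴A - sec²A = tan⁴A + tan²A (using Pythagorean)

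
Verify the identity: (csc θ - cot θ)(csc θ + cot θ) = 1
LHS = csc²θ - cot²θ = (1 + cot²θ) - cot²θ = 1 = RHS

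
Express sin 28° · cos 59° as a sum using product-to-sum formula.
sin 28° cos 59° = (1/2)[sin(28°+59°) + sin(28°-59°)]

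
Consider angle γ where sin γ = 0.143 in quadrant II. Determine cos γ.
cos γ = ±√(1 - sin²γ) = -0.9897 (negative in QII)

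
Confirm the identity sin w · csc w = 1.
LHS = sin w · (1/sin w) = 1 = RHS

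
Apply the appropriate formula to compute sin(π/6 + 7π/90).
sin(π/6 + 7π/90) = sin π/6 cos 7π/90 + cos π/6 sin 7π/90 = 0.6947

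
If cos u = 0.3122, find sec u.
sec u = 1/cos u = 3.203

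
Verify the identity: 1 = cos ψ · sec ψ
RHS = cos ψ · (1/cos ψ) = 1 = LHS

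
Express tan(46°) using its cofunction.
tan(46°) = cot(90° - 46°) = cot(44°)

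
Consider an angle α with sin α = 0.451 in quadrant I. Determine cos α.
cos α = √(1 - sin²α) = 0.8925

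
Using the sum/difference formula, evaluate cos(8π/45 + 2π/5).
cos(8π/45 + 2π/5) = cos 8π/45 cos 2π/5 - sin 8π/45 sin 2π/5 = -0.2419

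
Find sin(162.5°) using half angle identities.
sin(162.5°) = √((1 - cos 325°)/2) = 0.3007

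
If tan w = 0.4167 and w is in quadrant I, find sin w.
sin w = 0.3846 (using tan²w + 1 = sec²w)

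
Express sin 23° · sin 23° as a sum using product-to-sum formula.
sin 23° sin 23° = (1/2)[cos(23°-23°) - cos(23°+23°)]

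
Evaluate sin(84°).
sin(84°) = 0.9945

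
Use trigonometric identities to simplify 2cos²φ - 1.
2cos²φ - 1 = cos(2φ) (using Double angle)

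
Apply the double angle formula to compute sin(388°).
sin(388°) = 2 sin 194° cos 194° = 0.4695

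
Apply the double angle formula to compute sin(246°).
sin(246°) = 2 sin 123° cos 123° = -0.9135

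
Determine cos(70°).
cos(70°) = 0.342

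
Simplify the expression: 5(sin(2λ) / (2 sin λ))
5(sin(2λ) / (2 sin λ)) = 5(cos λ) (using Double angle)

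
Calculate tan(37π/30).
tan(37π/30) = 0.9004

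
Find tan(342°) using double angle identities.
tan(342°) = 2 tan 171° / (1 - tan²171°) = -0.3249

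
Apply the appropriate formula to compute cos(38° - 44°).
cos(38° - 44°) = cos 38° cos 44° + sin 38° sin 44° = 0.9945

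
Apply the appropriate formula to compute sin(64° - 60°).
sin(64° - 60°) = sin 64° cos 60° - cos 64° sin 60° = 0.06976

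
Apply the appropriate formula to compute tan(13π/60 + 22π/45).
tan(13π/60 + 22π/45) = (tan 13π/60 + tan 22π/45)/(1 - tan 13π/60 tan 22π/45) = -1.327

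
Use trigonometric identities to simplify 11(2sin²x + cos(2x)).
11(2sin²x + cos(2x)) = 11 (using Double angle)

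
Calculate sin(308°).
sin(308°) = -0.788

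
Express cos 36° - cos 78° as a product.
cos 36° - cos 78° = -2 sin(57°) sin(-21°)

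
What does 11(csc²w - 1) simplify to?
11(csc²w - 1) = 11(cot²w) (using Pythagorean identity)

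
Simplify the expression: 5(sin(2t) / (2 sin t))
5(sin(2t) / (2 sin t)) = 5(cos t) (using Double angle)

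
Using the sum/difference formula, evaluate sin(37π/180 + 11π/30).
sin(37π/180 + 11π/30) = sin 37π/180 cos 11π/30 + cos 37π/180 sin 11π/30 = 0.9744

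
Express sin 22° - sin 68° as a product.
sin 22° - sin 68° = 2 cos(45°) sin(-23°)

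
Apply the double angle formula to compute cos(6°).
cos(6°) = 2cos²3° - 1 = 0.9945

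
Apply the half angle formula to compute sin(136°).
sin(136°) = √((1 - cos 272°)/2) = 0.6947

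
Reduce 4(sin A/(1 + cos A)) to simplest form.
4(sin A/(1 + cos A)) = 4(tan(A/2)) (using Half angle)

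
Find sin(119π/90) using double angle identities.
sin(119π/90) = 2 sin 119π/180 cos 119π/180 = -0.848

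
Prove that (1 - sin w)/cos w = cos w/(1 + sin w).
LHS = (1 - sin w)(1 + sin w) / (cos w(1 + sin w)) = (1 - sin²w) / (cos w(1 + sin w)) = cos²w / (cos w(1 + sin w)) = cos w/(1 + sin w) = RHS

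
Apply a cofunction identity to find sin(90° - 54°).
sin(90° - 54°) = cos(54°) = 0.5878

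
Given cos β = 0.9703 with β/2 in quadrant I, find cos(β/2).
cos(β/2) = ±√((1 + cos β)/2); positive since β/2 ∈ QI, so cos(β/2) = 0.9925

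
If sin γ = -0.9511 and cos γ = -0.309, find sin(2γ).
sin(2γ) = 2 sin γ cos γ = 0.5878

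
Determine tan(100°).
tan(100°) = -5.671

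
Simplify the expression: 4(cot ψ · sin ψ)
4(cot ψ · sin ψ) = 4(cos ψ) (using Quotient identity)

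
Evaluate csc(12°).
csc(12°) = 4.81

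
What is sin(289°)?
sin(289°) = -0.9455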